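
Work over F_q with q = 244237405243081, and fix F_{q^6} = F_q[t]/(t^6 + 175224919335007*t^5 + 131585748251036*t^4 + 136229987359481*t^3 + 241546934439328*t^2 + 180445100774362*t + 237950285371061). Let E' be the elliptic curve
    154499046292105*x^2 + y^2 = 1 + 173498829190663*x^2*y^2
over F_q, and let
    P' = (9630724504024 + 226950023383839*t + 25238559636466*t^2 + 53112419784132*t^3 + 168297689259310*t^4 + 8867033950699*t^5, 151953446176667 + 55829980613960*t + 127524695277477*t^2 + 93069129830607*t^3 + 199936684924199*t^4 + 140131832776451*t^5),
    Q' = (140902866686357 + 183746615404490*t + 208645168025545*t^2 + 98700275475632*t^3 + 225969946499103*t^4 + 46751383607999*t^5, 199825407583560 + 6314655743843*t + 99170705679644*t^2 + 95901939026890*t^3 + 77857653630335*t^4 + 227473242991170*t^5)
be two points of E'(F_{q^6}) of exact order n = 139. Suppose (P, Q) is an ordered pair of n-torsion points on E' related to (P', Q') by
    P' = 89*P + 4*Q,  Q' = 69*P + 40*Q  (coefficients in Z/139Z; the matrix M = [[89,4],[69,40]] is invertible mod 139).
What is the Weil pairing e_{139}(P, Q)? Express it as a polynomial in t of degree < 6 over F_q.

63474485324237 + 154961667288443*t + 34927163417544*t^2 + 141509500721591*t^3 + 80365892672571*t^4 + 39976054006343*t^5

e_{139}(aP+bQ,cP+dQ) = e_{139}(P,Q)^(ad-bc); with (a,b,c,d)=(89,4,69,40) this gives the det-139 law.
89*40 - 4*69 = 3284; reduced mod 139: det = 87, inverse 8.
Edwards->Montgomery: u=(1+y)/(1-y), v=u/x -> 51958578742504v^2=u^3+55092543590480u^2+u; then x_W=117368756896901u+217491249409182: y^2=x^3+133081063652755*x+230100032754849.
Miller loop for e_{139} over F_{244237405243081^6}: bits of 139 = 10001011; 7 double steps + 3 add steps, l/v at each.
e_{139}(P',Q') = 89861206094591 + 109134317821118*t + 129876207477447*t^2 + 115191807222249*t^3 + 135830350466409*t^4 + 84765735262317*t^5.
(89861206094591 + 109134317821118*t + 129876207477447*t^2 + 115191807222249*t^3 + 135830350466409*t^4 + 84765735262317*t^5)^{8} mod (244237405243081,f) = 63474485324237 + 154961667288443*t + 34927163417544*t^2 + 141509500721591*t^3 + 80365892672571*t^4 + 39976054006343*t^5.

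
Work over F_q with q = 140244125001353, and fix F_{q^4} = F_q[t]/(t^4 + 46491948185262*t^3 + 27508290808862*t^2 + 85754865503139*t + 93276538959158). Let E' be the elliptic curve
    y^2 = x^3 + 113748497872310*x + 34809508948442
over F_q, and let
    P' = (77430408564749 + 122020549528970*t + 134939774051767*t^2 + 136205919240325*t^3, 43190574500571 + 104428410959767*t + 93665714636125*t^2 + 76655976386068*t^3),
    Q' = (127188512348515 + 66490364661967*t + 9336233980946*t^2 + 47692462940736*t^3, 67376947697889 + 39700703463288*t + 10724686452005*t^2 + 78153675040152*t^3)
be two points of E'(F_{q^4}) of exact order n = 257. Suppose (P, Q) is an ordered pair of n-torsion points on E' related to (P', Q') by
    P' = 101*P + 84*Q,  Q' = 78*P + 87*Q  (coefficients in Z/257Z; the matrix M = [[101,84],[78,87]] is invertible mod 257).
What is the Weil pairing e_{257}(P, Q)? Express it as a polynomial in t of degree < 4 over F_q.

19774027362718 + 133794442007344*t + 121573596473511*t^2 + 55892567994114*t^3

Since e_{257}(P,P)=e_{257}(Q,Q)=1 and e_{257}(Q,P)=e_{257}(P,Q)^{-1}, expanding e_{257}(101*P + 84*Q,78*P + 87*Q) leaves e(P,Q)^det(M).
Hence e(P,Q) = e(P',Q')^{56} where 56 = 179^{-1} mod 257.
9-bit Miller (100000001) on E'/F_{140244125001353} with a'=113748497872310, b'=34809508948442: accumulate tangent/chord ratios at Q'+S and P'+S'.
Result: e(P',Q') = 95295468555623 + 15052727029678*t + 8361268256657*t^2 + 16673040077414*t^3.
Finally e_{257}(P,Q) = 19774027362718 + 133794442007344*t + 121573596473511*t^2 + 55892567994114*t^3.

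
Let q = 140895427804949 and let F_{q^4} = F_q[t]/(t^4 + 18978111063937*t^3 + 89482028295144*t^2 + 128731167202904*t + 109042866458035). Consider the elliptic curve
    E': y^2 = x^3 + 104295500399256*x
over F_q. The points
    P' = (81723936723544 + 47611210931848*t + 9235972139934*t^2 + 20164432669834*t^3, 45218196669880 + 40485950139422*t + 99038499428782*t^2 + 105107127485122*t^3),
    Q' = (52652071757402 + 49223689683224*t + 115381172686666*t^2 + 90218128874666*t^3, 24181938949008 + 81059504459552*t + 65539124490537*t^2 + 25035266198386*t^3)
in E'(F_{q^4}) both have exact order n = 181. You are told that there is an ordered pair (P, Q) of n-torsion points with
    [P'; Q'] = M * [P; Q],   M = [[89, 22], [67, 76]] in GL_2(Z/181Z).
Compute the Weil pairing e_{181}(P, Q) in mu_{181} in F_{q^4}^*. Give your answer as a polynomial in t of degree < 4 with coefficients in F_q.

e_{181}(aP+bQ,cP+dQ) = e_{181}(P,Q)^(ad-bc); with (a,b,c,d)=(89,22,67,76) this gives the det-181 law.
Inverting 41 mod 181: 53. Thus e_{181}(P,Q) = e(P',Q')^{53}.
Double-and-add over 10110101: 8-1 doublings, 5-1 additions; each step l_{T,T}/v_{2T} or l_{T,P'}/v at Q'+S for random S.
f_P(D_Q)/f_Q(D_P) = 58172811262867 + 55411019911039*t + 20396106936430*t^2 + 96353480233661*t^3.
Raise to 53: e(P,Q) = 78241041331638 + 6533328840778*t + 128826110023725*t^2 + 34986820448253*t^3 in mu_{181}.

78241041331638 + 6533328840778*t + 128826110023725*t^2 + 34986820448253*t^3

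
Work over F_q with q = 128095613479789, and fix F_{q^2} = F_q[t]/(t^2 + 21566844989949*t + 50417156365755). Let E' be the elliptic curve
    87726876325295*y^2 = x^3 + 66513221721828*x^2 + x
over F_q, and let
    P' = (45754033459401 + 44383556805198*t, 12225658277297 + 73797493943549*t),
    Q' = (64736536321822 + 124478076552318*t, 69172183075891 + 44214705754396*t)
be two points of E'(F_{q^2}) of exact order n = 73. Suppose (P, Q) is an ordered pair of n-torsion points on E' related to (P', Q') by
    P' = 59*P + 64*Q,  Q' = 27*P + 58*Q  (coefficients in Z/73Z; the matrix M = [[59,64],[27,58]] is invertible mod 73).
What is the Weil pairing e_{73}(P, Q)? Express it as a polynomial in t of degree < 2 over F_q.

25988036539245 + 106955619109516*t

e_{73}(aP+bQ,cP+dQ) = e_{73}(P,Q)^(ad-bc); with (a,b,c,d)=(59,64,27,58) this gives the det-73 law.
So e_{73}(P,Q) = e_{73}(P',Q')^{39}, since 15*39 = 1 mod 73.
Set x_W=47037704054430*u+64323086752503, y_W=47037704054430*v; then E': y_W^2=x_W^3+117364048274808.
7-bit Miller (1001001) on E'/F_{128095613479789} with a'=0, b'=117364048274808: accumulate tangent/chord ratios at Q'+S and P'+S'.
f_P(D_Q)/f_Q(D_P) = 118424554855205 + 46778950957659*t.
Finally e_{73}(P,Q) = 25988036539245 + 106955619109516*t.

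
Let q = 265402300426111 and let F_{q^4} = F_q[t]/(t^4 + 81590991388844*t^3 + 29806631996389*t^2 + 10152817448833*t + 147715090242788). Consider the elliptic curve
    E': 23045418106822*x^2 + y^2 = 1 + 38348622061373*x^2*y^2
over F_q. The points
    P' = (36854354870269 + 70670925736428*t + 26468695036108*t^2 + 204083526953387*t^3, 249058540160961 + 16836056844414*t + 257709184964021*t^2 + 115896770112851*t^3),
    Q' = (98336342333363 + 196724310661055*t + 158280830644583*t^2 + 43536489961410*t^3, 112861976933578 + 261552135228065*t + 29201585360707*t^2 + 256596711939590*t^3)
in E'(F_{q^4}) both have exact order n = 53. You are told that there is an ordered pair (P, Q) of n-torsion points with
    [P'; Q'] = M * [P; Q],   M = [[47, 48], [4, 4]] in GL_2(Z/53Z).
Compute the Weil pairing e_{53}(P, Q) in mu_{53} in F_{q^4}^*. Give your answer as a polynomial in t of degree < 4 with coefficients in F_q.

e_{53} is bilinear + alternating on E[53], so e_{53}(47*P + 48*Q, 4*P + 4*Q) = e_{53}(P,Q)^(47*4-48*4).
Hence e(P,Q) = e(P',Q')^{13} where 13 = 49^{-1} mod 53.
Edwards a_E,d_E -> Montgomery A=15726700905234,B=110414783187791 -> Weierstrass 118283713091581,103881585551663 via alpha=142933490241088,beta=62524774117890.
Run Miller on y^2=x^3+118283713091581*x+103881585551663 over F_{265402300426111}: ladder 110101 (6 bits); e = f_P(D_Q)/f_Q(D_P).
The quotient is 85835733745647 + 252904975948667*t + 21546708067790*t^2 + 194773646346602*t^3.
Hence e(P,Q) = 41640472188480 + 256064825006254*t + 233586073025710*t^2 + 136001869816638*t^3 in F_{265402300426111^4}^*.

41640472188480 + 256064825006254*t + 233586073025710*t^2 + 136001869816638*t^3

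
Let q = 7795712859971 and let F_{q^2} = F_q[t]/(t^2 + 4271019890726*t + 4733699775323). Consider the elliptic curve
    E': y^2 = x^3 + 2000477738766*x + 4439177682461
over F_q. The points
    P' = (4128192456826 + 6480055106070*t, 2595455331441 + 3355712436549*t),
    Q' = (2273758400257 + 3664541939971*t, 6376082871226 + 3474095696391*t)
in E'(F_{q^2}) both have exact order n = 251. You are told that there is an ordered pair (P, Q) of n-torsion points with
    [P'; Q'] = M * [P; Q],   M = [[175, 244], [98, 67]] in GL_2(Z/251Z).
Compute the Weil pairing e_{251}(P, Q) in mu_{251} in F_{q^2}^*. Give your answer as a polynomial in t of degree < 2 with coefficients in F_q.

The 251-Weil pairing on E[251] over F_{7795712859971} is alternating-bilinear: e_{251}(P',Q') = e_{251}(P,Q)^det(M).
175*67 - 244*98 = -12187; reduced mod 251: det = 112, inverse 65.
Double-and-add over 11111011: 8-1 doublings, 7-1 additions; each step l_{T,T}/v_{2T} or l_{T,P'}/v at Q'+S for random S.
f_P(D_Q)/f_Q(D_P) = 4870668540828 + 2558286215207*t.
Raise to 65: e(P,Q) = 5569794332723 + 5683601541359*t in mu_{251}.

5569794332723 + 5683601541359*t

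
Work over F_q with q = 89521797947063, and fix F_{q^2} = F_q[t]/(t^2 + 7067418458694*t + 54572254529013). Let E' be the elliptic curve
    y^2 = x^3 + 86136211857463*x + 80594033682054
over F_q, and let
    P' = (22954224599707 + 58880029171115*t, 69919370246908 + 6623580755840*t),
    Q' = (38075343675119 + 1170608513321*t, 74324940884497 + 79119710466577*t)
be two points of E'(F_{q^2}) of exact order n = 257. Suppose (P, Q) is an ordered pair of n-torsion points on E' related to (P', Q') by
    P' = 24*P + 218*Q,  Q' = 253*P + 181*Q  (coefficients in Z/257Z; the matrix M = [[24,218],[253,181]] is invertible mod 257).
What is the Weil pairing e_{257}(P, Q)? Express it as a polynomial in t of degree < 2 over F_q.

Since e_{257}(P,P)=e_{257}(Q,Q)=1 and e_{257}(Q,P)=e_{257}(P,Q)^{-1}, expanding e_{257}(24*P + 218*Q,253*P + 181*Q) leaves e(P,Q)^det(M).
det(M) mod 257 = 76; its inverse in (Z/257)^* is 186 (check: 76*186 mod 257 = 1).
Double-and-add over 100000001: 9-1 doublings, 2-1 additions; each step l_{T,T}/v_{2T} or l_{T,P'}/v at Q'+S for random S.
The quotient is 60258117119508 + 48407014595124*t.
Raise to 186: e(P,Q) = 74260597677713 + 79826688215051*t in mu_{257}.

74260597677713 + 79826688215051*t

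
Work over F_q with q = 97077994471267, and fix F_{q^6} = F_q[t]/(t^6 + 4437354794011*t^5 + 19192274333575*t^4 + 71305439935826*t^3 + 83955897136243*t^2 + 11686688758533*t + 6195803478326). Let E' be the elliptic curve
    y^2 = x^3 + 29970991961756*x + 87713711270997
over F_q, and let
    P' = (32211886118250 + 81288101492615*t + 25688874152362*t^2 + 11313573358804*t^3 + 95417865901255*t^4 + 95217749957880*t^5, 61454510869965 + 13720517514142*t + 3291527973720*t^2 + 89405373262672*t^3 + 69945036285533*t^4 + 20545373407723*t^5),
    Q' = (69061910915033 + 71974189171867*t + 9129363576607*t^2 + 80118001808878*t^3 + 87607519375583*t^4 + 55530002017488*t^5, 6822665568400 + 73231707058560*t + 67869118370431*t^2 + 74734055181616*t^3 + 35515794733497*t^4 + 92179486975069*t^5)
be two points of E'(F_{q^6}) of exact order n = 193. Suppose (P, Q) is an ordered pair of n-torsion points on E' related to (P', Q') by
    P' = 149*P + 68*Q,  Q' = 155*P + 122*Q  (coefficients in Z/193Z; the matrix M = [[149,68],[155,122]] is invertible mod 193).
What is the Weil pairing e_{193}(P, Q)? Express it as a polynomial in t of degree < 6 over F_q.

e_{193} is bilinear + alternating on E[193], so e_{193}(149*P + 68*Q, 155*P + 122*Q) = e_{193}(P,Q)^(149*122-68*155).
det(M) mod 193 = 111; its inverse in (Z/193)^* is 40 (check: 111*40 mod 193 = 1).
Miller loop for e_{193} over F_{97077994471267^6}: bits of 193 = 11000001; 7 double steps + 2 add steps, l/v at each.
Result: e(P',Q') = 47889267715420 + 82573152343420*t + 59658139011119*t^2 + 18700631759067*t^3 + 44773803640579*t^4 + 91180827019461*t^5.
Thus e_{193}(P,Q) = 14363186249616 + 92100899073286*t + 80538559814516*t^2 + 57112900834336*t^3 + 54516446634955*t^4 + 27066583973778*t^5.

14363186249616 + 92100899073286*t + 80538559814516*t^2 + 57112900834336*t^3 + 54516446634955*t^4 + 27066583973778*t^5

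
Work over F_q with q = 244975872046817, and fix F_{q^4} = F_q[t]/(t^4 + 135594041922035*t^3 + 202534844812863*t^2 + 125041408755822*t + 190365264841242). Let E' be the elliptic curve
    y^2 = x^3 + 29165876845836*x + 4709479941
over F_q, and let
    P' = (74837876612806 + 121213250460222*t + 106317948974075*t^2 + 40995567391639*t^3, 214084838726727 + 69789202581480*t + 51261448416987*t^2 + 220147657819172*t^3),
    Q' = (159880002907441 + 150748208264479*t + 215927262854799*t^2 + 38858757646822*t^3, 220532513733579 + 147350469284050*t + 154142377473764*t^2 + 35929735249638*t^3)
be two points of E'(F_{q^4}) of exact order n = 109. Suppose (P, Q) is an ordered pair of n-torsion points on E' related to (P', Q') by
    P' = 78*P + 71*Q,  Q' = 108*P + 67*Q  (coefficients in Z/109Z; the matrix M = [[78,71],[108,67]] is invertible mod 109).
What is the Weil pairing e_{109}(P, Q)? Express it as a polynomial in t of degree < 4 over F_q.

57846119682574 + 115524989606955*t + 169894471533859*t^2 + 72923593942517*t^3

Alternating bilinearity on E[109] (values in mu_{109} in F_{244975872046817^4}) gives e(P',Q') = e(P,Q)^det(M).
So e_{109}(P,Q) = e_{109}(P',Q')^{52}, since 65*52 = 1 mod 109.
Build f_{109,P'} and f_{109,Q'} via the 7-bit ladder of 109=1101101_2; evaluate at shifted divisors; quotient in F_{244975872046817^4}.
The quotient is 214851364598313 + 44182925055499*t + 8431511966276*t^2 + 155162361247913*t^3.
e_{109}(P,Q) = (214851364598313 + 44182925055499*t + 8431511966276*t^2 + 155162361247913*t^3)^{52} = 57846119682574 + 115524989606955*t + 169894471533859*t^2 + 72923593942517*t^3.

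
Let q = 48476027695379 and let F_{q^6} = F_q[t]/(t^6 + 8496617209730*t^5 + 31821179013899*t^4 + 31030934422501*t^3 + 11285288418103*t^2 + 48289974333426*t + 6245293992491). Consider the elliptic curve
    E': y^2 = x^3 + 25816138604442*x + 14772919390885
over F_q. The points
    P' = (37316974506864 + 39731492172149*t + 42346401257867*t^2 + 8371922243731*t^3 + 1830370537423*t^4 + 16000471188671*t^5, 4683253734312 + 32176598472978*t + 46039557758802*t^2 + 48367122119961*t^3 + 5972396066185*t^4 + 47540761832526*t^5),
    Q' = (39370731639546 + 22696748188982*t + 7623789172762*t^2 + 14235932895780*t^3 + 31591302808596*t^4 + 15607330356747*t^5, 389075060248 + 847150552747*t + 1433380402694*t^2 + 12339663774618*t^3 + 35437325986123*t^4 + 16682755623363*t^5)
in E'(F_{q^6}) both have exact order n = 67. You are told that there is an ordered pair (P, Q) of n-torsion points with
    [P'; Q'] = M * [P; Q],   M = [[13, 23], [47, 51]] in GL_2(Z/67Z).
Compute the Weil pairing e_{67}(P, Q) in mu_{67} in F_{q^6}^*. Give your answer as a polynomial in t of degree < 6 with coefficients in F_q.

39336919322461 + 41456051201990*t + 4255502146168*t^2 + 27722979922702*t^3 + 11336377784930*t^4 + 15943378369179*t^5

Since e_{67}(P,P)=e_{67}(Q,Q)=1 and e_{67}(Q,P)=e_{67}(P,Q)^{-1}, expanding e_{67}(13*P + 23*Q,47*P + 51*Q) leaves e(P,Q)^det(M).
So e_{67}(P,Q) = e_{67}(P',Q')^{46}, since 51*46 = 1 mod 67.
Build f_{67,P'} and f_{67,Q'} via the 7-bit ladder of 67=1000011_2; evaluate at shifted divisors; quotient in F_{48476027695379^6}.
So e_{67}(P',Q') = 45014462867344 + 21738189141976*t + 25806404981088*t^2 + 40957683113753*t^3 + 39036257607938*t^4 + 6845714516403*t^5.
Thus e_{67}(P,Q) = 39336919322461 + 41456051201990*t + 4255502146168*t^2 + 27722979922702*t^3 + 11336377784930*t^4 + 15943378369179*t^5.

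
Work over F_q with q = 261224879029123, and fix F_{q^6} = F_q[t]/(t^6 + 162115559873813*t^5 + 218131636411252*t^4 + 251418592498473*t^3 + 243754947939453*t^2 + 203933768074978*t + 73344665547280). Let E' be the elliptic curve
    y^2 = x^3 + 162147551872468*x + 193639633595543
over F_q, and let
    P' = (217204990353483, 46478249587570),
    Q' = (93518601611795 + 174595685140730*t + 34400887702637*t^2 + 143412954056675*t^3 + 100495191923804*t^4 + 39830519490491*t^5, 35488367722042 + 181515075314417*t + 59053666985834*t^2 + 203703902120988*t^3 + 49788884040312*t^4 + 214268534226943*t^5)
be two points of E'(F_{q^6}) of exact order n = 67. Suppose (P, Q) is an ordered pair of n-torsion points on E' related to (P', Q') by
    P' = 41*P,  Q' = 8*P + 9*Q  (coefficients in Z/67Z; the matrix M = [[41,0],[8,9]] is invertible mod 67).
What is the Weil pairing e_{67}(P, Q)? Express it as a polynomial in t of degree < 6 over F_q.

Since e_{67}(P,P)=e_{67}(Q,Q)=1 and e_{67}(Q,P)=e_{67}(P,Q)^{-1}, expanding e_{67}(41*P,8*P + 9*Q) leaves e(P,Q)^det(M).
41*9 - 0*8 = 369; reduced mod 67: det = 34, inverse 2.
7-bit Miller (1000011) on E'/F_{261224879029123} with a'=162147551872468, b'=193639633595543: accumulate tangent/chord ratios at Q'+S and P'+S'.
Miller gives e_{67}(P',Q') = 204383526564839 + 35574205372384*t + 21376865037323*t^2 + 251829424699666*t^3 + 95652617062022*t^4 + 43444718646119*t^5 in F_{261224879029123^6}.
Thus e_{67}(P,Q) = 227931265850477 + 257218001776720*t + 240913330082454*t^2 + 161720097871121*t^3 + 234469837249019*t^4 + 71902927237402*t^5.

227931265850477 + 257218001776720*t + 240913330082454*t^2 + 161720097871121*t^3 + 234469837249019*t^4 + 71902927237402*t^5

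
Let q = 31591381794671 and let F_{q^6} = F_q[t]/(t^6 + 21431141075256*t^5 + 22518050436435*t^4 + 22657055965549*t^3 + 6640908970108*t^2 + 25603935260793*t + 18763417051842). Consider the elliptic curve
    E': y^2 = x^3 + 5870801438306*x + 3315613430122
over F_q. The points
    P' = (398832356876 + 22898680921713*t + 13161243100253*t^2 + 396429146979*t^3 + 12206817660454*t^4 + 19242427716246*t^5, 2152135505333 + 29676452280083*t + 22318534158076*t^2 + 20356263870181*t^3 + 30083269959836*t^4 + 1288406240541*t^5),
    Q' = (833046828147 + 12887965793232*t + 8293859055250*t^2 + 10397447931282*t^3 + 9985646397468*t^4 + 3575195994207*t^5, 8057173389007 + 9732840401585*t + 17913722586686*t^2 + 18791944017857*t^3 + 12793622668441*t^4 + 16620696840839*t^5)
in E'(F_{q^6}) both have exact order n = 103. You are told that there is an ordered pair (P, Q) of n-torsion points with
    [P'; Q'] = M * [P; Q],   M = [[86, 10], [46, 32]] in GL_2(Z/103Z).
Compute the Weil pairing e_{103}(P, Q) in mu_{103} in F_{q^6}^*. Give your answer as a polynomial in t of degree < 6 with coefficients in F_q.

14902859491298 + 27110853081231*t + 13837287884331*t^2 + 15908634428846*t^3 + 3436863680540*t^4 + 4574055010360*t^5

e_{103}(aP+bQ,cP+dQ) = e_{103}(P,Q)^(ad-bc); with (a,b,c,d)=(86,10,46,32) this gives the det-103 law.
86*32 - 10*46 = 2292; reduced mod 103: det = 26, inverse 4.
Double-and-add over 1100111: 7-1 doublings, 5-1 additions; each step l_{T,T}/v_{2T} or l_{T,P'}/v at Q'+S for random S.
The quotient is 13507926025095 + 13060297827561*t + 27385709471963*t^2 + 16830475415246*t^3 + 25768331117706*t^4 + 22048878370241*t^5.
(13507926025095 + 13060297827561*t + 27385709471963*t^2 + 16830475415246*t^3 + 25768331117706*t^4 + 22048878370241*t^5)^{4} mod (31591381794671,f) = 14902859491298 + 27110853081231*t + 13837287884331*t^2 + 15908634428846*t^3 + 3436863680540*t^4 + 4574055010360*t^5.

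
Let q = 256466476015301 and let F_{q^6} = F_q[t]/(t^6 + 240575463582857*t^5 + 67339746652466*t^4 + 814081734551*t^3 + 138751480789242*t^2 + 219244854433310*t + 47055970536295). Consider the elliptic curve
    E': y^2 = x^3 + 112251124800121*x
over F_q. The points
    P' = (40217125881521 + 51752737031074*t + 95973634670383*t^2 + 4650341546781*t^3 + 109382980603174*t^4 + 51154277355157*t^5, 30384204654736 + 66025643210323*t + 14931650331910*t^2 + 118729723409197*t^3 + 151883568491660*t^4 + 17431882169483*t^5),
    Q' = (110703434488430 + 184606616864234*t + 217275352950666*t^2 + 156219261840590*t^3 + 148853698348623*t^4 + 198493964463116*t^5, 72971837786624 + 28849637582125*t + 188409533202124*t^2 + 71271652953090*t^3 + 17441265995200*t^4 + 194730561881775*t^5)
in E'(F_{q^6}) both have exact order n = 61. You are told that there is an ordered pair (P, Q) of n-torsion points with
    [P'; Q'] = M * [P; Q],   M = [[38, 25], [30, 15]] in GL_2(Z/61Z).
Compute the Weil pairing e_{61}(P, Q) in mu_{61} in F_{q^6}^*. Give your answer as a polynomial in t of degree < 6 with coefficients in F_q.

Alternating bilinearity on E[61] (values in mu_{61} in F_{256466476015301^6}) gives e(P',Q') = e(P,Q)^det(M).
So e_{61}(P,Q) = e_{61}(P',Q')^{41}, since 3*41 = 1 mod 61.
Run Miller on y^2=x^3+112251124800121*x over F_{256466476015301}: ladder 111101 (6 bits); e = f_P(D_Q)/f_Q(D_P).
Miller gives e_{61}(P',Q') = 174130913059903 + 83468647401948*t + 83437656302609*t^2 + 35645536584625*t^3 + 28790134953120*t^4 + 11795159814918*t^5 in F_{256466476015301^6}.
e_{61}(P,Q) = (174130913059903 + 83468647401948*t + 83437656302609*t^2 + 35645536584625*t^3 + 28790134953120*t^4 + 11795159814918*t^5)^{41} = 208642754270250 + 200391392280901*t + 189270924083412*t^2 + 114892212055363*t^3 + 8110541307677*t^4 + 208862294399399*t^5.

208642754270250 + 200391392280901*t + 189270924083412*t^2 + 114892212055363*t^3 + 8110541307677*t^4 + 208862294399399*t^5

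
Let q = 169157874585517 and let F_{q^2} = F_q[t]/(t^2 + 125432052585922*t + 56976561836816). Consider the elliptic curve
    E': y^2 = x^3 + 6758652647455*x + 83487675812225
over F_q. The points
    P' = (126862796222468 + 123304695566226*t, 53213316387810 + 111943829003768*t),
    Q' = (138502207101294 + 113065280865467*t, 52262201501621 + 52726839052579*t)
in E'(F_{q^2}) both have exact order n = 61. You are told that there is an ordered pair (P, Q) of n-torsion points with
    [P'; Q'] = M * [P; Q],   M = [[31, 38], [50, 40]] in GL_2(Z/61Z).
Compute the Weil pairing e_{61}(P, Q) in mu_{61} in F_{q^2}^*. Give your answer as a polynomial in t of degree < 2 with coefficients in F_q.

Alternating bilinearity on E[61] (values in mu_{61} in F_{169157874585517^2}) gives e(P',Q') = e(P,Q)^det(M).
Hence e(P,Q) = e(P',Q')^{50} where 50 = 11^{-1} mod 61.
Build f_{61,P'} and f_{61,Q'} via the 6-bit ladder of 61=111101_2; evaluate at shifted divisors; quotient in F_{169157874585517^2}.
Miller gives e_{61}(P',Q') = 46152862181552 + 151652579016836*t in F_{169157874585517^2}.
(46152862181552 + 151652579016836*t)^{50} mod (169157874585517,f) = 128832350494885 + 49863590598720*t.

128832350494885 + 49863590598720*t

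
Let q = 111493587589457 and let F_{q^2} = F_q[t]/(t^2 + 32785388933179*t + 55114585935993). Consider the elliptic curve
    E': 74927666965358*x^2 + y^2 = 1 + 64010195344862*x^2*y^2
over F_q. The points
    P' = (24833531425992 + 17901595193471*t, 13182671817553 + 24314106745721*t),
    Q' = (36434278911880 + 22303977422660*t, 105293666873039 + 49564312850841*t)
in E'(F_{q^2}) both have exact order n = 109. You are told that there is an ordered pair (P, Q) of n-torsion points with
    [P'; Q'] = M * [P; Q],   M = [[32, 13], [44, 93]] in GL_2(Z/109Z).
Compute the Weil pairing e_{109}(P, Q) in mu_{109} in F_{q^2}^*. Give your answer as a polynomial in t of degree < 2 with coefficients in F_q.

88750555739783 + 86561675943078*t

Since e_{109}(P,P)=e_{109}(Q,Q)=1 and e_{109}(Q,P)=e_{109}(P,Q)^{-1}, expanding e_{109}(32*P + 13*Q,44*P + 93*Q) leaves e(P,Q)^det(M).
Inverting 6 mod 109: 91. Thus e_{109}(P,Q) = e(P',Q')^{91}.
Map (x,y)_Ed via u=(1+y)/(1-y), v=(1+y)/((1-y)x) to Montgomery A=39626470390786,B=4391363146208; then to (a',b')=(60441568516526,0).
7-bit Miller (1101101) on E'/F_{111493587589457} with a'=60441568516526, b'=0: accumulate tangent/chord ratios at Q'+S and P'+S'.
The quotient is 44722196050801 + 69451846702202*t.
Finally e_{109}(P,Q) = 88750555739783 + 86561675943078*t.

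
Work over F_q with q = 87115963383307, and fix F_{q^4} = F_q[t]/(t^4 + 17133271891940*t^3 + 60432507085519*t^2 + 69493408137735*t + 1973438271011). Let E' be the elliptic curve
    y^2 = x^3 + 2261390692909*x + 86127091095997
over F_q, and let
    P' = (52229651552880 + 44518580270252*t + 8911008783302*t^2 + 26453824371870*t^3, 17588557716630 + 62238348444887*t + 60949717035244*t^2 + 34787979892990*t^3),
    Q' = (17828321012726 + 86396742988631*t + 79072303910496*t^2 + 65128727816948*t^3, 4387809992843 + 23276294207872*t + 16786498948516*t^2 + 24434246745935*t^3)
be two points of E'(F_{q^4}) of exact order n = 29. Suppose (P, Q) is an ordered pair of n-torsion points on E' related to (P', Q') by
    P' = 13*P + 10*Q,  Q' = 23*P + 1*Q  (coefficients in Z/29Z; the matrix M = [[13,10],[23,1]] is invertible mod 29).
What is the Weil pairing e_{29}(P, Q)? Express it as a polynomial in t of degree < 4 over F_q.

The 29-Weil pairing on E[29] over F_{87115963383307} is alternating-bilinear: e_{29}(P',Q') = e_{29}(P,Q)^det(M).
So e_{29}(P,Q) = e_{29}(P',Q')^{2}, since 15*2 = 1 mod 29.
Double-and-add over 11101: 5-1 doublings, 4-1 additions; each step l_{T,T}/v_{2T} or l_{T,P'}/v at Q'+S for random S.
e_{29}(P',Q') = 34588913420600 + 22649820876675*t + 8657217936558*t^2 + 81189558521599*t^3.
Finally e_{29}(P,Q) = 56965192042523 + 41921442735578*t + 60801922167253*t^2 + 16306941306841*t^3.

56965192042523 + 41921442735578*t + 60801922167253*t^2 + 16306941306841*t^3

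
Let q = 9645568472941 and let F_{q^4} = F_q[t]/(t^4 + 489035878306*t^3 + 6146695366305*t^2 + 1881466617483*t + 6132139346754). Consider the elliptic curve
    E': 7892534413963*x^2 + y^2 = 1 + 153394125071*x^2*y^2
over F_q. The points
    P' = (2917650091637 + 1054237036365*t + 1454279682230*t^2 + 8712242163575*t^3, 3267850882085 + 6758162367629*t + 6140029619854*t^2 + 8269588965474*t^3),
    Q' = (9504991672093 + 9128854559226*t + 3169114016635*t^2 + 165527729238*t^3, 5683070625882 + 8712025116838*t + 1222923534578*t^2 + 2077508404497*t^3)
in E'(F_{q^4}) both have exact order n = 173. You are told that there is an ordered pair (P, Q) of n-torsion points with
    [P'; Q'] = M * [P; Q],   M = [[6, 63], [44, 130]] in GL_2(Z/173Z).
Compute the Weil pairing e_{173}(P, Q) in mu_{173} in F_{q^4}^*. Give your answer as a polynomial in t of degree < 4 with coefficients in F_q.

3030007702950 + 1571054810397*t + 4164012867019*t^2 + 8013467984385*t^3

Under M = [[6,63],[44,130]] in GL_2(Z/173), e_{173}(P',Q') = e_{173}(P,Q)^(6*130-63*44 mod 173).
det M = 6*130 - 63*44 = -1992 = 84 (mod 173); 84^{-1} = 138 (mod 173).
Map (x,y)_Ed via u=(1+y)/(1-y), v=(1+y)/((1-y)x) to Montgomery A=8002545862063,B=4825210910110; then to (a',b')=(1877294997438,6447373879943).
Miller loop for e_{173} over F_{9645568472941^4}: bits of 173 = 10101101; 7 double steps + 4 add steps, l/v at each.
Result: e(P',Q') = 8805759362406 + 8888508587522*t + 6565021564141*t^2 + 6010912092278*t^3.
Hence e(P,Q) = 3030007702950 + 1571054810397*t + 4164012867019*t^2 + 8013467984385*t^3 in F_{9645568472941^4}^*.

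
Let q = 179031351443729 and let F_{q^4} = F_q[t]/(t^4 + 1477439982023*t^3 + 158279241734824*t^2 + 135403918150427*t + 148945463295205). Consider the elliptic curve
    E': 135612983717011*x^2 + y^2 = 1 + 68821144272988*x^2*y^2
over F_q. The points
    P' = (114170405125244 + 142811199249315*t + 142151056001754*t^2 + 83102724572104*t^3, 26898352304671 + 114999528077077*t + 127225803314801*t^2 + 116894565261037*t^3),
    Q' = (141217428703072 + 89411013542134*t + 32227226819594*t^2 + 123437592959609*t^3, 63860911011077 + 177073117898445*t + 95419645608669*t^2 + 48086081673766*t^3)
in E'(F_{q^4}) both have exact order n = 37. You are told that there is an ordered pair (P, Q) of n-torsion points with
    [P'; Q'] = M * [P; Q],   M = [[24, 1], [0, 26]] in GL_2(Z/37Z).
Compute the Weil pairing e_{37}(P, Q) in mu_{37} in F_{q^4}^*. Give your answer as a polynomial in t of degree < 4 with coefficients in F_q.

The 37-Weil pairing on E[37] over F_{179031351443729} is alternating-bilinear: e_{37}(P',Q') = e_{37}(P,Q)^det(M).
24*26 - 1*0 = 624; reduced mod 37: det = 32, inverse 22.
Edwards->Montgomery: u=(1+y)/(1-y), v=u/x -> 136131381305928v^2=u^3+61447007973981u^2+u; then x_W=61455797721938u+4233796091045: y^2=x^3+53367682906331*x+86389831531182.
Run Miller on y^2=x^3+53367682906331*x+86389831531182 over F_{179031351443729}: ladder 100101 (6 bits); e = f_P(D_Q)/f_Q(D_P).
f_P(D_Q)/f_Q(D_P) = 130390965360388 + 86009372571797*t + 76731855273216*t^2 + 84940762214375*t^3.
Finally e_{37}(P,Q) = 142987068511710 + 114773523234264*t + 6228149772921*t^2 + 80364548441470*t^3.

142987068511710 + 114773523234264*t + 6228149772921*t^2 + 80364548441470*t^3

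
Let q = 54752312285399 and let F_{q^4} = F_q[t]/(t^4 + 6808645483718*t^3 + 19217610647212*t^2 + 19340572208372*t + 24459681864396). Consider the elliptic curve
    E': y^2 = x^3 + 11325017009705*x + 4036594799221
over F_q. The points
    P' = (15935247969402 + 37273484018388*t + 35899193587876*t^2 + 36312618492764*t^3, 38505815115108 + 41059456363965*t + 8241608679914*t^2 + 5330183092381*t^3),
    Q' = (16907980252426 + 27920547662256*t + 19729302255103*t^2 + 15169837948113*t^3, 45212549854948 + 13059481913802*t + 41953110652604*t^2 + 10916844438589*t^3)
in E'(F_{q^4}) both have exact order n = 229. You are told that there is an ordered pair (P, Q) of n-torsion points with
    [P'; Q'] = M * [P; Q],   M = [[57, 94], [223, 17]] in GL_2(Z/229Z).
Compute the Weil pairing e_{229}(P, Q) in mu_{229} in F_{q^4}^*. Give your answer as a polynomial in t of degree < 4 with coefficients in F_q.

38651878104898 + 15471643987581*t + 26758469693821*t^2 + 11115712918403*t^3

e_{229}(aP+bQ,cP+dQ) = e_{229}(P,Q)^(ad-bc); with (a,b,c,d)=(57,94,223,17) this gives the det-229 law.
Inverting 159 mod 229: 193. Thus e_{229}(P,Q) = e(P',Q')^{193}.
Double-and-add over 11100101: 8-1 doublings, 5-1 additions; each step l_{T,T}/v_{2T} or l_{T,P'}/v at Q'+S for random S.
Result: e(P',Q') = 27492143500091 + 51977134518025*t + 25354239705712*t^2 + 26466823077871*t^3.
(27492143500091 + 51977134518025*t + 25354239705712*t^2 + 26466823077871*t^3)^{193} mod (54752312285399,f) = 38651878104898 + 15471643987581*t + 26758469693821*t^2 + 11115712918403*t^3.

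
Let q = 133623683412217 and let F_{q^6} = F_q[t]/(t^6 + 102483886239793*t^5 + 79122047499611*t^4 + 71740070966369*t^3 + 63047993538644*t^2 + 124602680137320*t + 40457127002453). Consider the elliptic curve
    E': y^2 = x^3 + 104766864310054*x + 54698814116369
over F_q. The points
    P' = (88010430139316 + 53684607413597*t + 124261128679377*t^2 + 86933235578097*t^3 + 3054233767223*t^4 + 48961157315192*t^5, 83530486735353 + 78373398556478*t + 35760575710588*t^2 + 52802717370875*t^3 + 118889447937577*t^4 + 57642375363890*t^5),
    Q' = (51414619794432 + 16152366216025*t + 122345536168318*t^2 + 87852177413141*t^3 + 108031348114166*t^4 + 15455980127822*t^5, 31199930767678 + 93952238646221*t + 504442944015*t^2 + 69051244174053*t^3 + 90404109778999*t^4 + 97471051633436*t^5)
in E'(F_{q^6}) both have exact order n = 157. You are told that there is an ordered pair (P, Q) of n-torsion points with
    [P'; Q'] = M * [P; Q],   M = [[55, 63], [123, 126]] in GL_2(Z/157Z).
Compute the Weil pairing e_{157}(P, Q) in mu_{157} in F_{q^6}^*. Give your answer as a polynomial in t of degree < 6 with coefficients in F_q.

The 157-Weil pairing on E[157] over F_{133623683412217} is alternating-bilinear: e_{157}(P',Q') = e_{157}(P,Q)^det(M).
So e_{157}(P,Q) = e_{157}(P',Q')^{60}, since 123*60 = 1 mod 157.
8-bit Miller (10011101) on E'/F_{133623683412217} with a'=104766864310054, b'=54698814116369: accumulate tangent/chord ratios at Q'+S and P'+S'.
f_P(D_Q)/f_Q(D_P) = 73568404751674 + 29223971812052*t + 119500403088991*t^2 + 42534548908491*t^3 + 116651307216046*t^4 + 52693851512759*t^5.
(73568404751674 + 29223971812052*t + 119500403088991*t^2 + 42534548908491*t^3 + 116651307216046*t^4 + 52693851512759*t^5)^{60} mod (133623683412217,f) = 27721280572167 + 87278908554013*t + 72305338787802*t^2 + 45355989465073*t^3 + 43843734685001*t^4 + 115367733674068*t^5.

27721280572167 + 87278908554013*t + 72305338787802*t^2 + 45355989465073*t^3 + 43843734685001*t^4 + 115367733674068*t^5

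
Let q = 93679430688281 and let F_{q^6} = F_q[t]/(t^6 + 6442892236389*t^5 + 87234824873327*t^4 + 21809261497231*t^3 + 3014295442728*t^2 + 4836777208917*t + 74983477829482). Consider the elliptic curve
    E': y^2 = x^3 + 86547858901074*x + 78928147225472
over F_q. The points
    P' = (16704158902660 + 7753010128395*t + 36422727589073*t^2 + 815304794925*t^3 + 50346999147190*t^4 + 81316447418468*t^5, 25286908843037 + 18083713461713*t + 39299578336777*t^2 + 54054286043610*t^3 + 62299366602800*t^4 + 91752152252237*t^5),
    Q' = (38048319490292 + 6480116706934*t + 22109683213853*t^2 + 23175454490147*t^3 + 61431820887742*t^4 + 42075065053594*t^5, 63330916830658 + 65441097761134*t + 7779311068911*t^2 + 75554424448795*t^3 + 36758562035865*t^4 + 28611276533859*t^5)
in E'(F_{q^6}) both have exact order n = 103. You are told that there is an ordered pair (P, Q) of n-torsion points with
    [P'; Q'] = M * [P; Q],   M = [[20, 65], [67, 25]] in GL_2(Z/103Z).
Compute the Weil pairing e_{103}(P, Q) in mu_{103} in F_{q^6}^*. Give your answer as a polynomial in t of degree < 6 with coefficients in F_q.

40261521099723 + 37678726342732*t + 15469738691889*t^2 + 27462003955112*t^3 + 82735647454765*t^4 + 75682174983017*t^5

The 103-Weil pairing on E[103] over F_{93679430688281} is alternating-bilinear: e_{103}(P',Q') = e_{103}(P,Q)^det(M).
Hence e(P,Q) = e(P',Q')^{7} where 7 = 59^{-1} mod 103.
7-bit Miller (1100111) on E'/F_{93679430688281} with a'=86547858901074, b'=78928147225472: accumulate tangent/chord ratios at Q'+S and P'+S'.
So e_{103}(P',Q') = 65397766231111 + 69770675915545*t + 57471607384668*t^2 + 73202045517066*t^3 + 60012028205696*t^4 + 68166504030792*t^5.
Finally e_{103}(P,Q) = 40261521099723 + 37678726342732*t + 15469738691889*t^2 + 27462003955112*t^3 + 82735647454765*t^4 + 75682174983017*t^5.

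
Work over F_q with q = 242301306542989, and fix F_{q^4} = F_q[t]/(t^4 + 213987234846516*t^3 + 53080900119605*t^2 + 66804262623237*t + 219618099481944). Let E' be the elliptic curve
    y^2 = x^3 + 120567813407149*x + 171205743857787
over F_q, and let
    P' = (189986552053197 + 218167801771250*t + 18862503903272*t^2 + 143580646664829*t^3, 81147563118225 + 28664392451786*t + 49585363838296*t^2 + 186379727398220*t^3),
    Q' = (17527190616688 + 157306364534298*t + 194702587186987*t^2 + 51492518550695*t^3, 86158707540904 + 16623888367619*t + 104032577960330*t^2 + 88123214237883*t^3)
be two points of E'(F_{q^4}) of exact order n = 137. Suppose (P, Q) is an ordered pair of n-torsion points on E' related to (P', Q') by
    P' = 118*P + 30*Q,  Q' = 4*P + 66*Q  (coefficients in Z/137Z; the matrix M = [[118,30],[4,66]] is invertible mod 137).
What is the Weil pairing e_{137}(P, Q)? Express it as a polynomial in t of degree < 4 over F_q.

221723573617237 + 125134430479395*t + 208686629609071*t^2 + 61581518427341*t^3

Alternating bilinearity on E[137] (values in mu_{137} in F_{242301306542989^4}) gives e(P',Q') = e(P,Q)^det(M).
118*66 - 30*4 = 7668; reduced mod 137: det = 133, inverse 34.
Double-and-add over 10001001: 8-1 doublings, 3-1 additions; each step l_{T,T}/v_{2T} or l_{T,P'}/v at Q'+S for random S.
Result: e(P',Q') = 164853167012787 + 4342992401066*t + 178802078040905*t^2 + 241639966641027*t^3.
Finally e_{137}(P,Q) = 221723573617237 + 125134430479395*t + 208686629609071*t^2 + 61581518427341*t^3.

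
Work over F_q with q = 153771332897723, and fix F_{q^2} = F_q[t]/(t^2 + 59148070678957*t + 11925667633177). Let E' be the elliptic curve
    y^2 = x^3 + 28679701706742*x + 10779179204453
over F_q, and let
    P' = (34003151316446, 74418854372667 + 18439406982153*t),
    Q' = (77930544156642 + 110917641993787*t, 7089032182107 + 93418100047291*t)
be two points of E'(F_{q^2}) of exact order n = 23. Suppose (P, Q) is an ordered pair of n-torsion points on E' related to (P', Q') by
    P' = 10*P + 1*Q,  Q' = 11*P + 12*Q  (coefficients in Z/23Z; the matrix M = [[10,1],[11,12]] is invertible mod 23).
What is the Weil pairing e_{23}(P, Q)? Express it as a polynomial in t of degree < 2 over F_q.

Alternating bilinearity on E[23] (values in mu_{23} in F_{153771332897723^2}) gives e(P',Q') = e(P,Q)^det(M).
det M = 10*12 - 1*11 = 109 = 17 (mod 23); 17^{-1} = 19 (mod 23).
n = 23 = (10111)_2 (5 bits, wt 4); accumulate f_{23,P'}(Q'+S)/f_{23,P'}(S) along the 4-step ladder.
So e_{23}(P',Q') = 126895968746034 + 38426275493274*t.
Hence e(P,Q) = 130376787089795 + 133740630498393*t in F_{153771332897723^2}^*.

130376787089795 + 133740630498393*t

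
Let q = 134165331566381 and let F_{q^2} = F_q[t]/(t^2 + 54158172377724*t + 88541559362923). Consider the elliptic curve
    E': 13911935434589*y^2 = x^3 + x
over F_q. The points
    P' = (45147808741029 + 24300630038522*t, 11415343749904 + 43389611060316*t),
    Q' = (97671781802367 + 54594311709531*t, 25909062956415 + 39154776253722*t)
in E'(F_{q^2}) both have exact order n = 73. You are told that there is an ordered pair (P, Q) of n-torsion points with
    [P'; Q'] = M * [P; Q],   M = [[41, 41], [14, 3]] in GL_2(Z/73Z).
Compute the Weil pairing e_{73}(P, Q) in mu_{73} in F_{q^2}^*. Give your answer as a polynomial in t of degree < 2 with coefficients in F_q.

70808190772657 + 90601736206353*t

Alternating bilinearity on E[73] (values in mu_{73} in F_{134165331566381^2}) gives e(P',Q') = e(P,Q)^det(M).
det M = 41*3 - 41*14 = -451 = 60 (mod 73); 60^{-1} = 28 (mod 73).
Montgomery->Weierstrass: x_W = 30225445704856*x, y_W=30225445704856*y on F_{134165331566381}; lands on y^2=x^3+11591396131339*x.
Double-and-add over 1001001: 7-1 doublings, 3-1 additions; each step l_{T,T}/v_{2T} or l_{T,P'}/v at Q'+S for random S.
So e_{73}(P',Q') = 62424501722796 + 73846808505196*t.
Thus e_{73}(P,Q) = 70808190772657 + 90601736206353*t.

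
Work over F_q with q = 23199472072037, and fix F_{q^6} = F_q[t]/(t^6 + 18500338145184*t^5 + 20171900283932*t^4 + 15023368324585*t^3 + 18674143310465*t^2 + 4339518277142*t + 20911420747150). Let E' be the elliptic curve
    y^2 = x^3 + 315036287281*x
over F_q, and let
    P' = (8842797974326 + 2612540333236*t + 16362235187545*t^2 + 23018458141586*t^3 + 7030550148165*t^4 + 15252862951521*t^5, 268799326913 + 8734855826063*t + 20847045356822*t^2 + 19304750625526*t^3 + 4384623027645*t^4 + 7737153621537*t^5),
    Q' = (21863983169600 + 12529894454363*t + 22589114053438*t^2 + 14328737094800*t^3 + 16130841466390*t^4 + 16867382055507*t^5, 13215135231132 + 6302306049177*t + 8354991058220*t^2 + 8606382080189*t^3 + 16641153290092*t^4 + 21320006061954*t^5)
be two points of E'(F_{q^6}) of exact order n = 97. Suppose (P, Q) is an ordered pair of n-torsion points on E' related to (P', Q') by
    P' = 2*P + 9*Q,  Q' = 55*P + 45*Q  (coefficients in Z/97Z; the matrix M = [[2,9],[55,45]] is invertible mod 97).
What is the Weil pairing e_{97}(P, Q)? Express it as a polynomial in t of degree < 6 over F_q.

e_{97} is bilinear + alternating on E[97], so e_{97}(2*P + 9*Q, 55*P + 45*Q) = e_{97}(P,Q)^(2*45-9*55).
So e_{97}(P,Q) = e_{97}(P',Q')^{57}, since 80*57 = 1 mod 97.
Miller loop for e_{97} over F_{23199472072037^6}: bits of 97 = 1100001; 6 double steps + 2 add steps, l/v at each.
f_P(D_Q)/f_Q(D_P) = 12364833944323 + 4143603050395*t + 11479704618141*t^2 + 15771348916085*t^3 + 6176003964460*t^4 + 17131306170574*t^5.
Finally e_{97}(P,Q) = 6024346796744 + 15557662528410*t + 11195789285097*t^2 + 19501364687795*t^3 + 10724232067591*t^4 + 13699074888347*t^5.

6024346796744 + 15557662528410*t + 11195789285097*t^2 + 19501364687795*t^3 + 10724232067591*t^4 + 13699074888347*t^5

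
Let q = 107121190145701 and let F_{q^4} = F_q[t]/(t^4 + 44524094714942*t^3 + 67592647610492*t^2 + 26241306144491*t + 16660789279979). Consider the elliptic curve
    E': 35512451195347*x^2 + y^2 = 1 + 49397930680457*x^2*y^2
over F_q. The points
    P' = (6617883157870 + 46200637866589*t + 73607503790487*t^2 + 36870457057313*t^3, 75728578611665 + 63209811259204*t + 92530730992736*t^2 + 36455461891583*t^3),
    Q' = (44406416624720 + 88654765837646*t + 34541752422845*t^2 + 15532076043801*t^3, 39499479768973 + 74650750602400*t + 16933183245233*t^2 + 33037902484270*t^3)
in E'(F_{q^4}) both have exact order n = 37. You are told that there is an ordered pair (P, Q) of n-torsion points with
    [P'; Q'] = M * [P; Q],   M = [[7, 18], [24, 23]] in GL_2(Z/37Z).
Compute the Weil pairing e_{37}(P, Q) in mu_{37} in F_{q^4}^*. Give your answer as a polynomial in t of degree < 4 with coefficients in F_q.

Alternating bilinearity on E[37] (values in mu_{37} in F_{107121190145701^4}) gives e(P',Q') = e(P,Q)^det(M).
Hence e(P,Q) = e(P',Q')^{3} where 3 = 25^{-1} mod 37.
Edwards->Montgomery: u=(1+y)/(1-y), v=u/x -> 43812913052043v^2=u^3+86235942576247u^2+u; then x_W=50089225201573u+14151730312634: y^2=x^3+55303593626161*x+102413843857723.
n = 37 = (100101)_2 (6 bits, wt 3); accumulate f_{37,P'}(Q'+S)/f_{37,P'}(S) along the 5-step ladder.
Result: e(P',Q') = 71450421243981 + 82733136720577*t + 59819576352448*t^2 + 100190239002606*t^3.
e_{37}(P,Q) = (71450421243981 + 82733136720577*t + 59819576352448*t^2 + 100190239002606*t^3)^{3} = 8871249982032 + 90537268230620*t + 83674853212671*t^2 + 100122537464181*t^3.

8871249982032 + 90537268230620*t + 83674853212671*t^2 + 100122537464181*t^3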